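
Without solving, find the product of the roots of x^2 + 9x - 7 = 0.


By Vieta's formulas for ax^2 + bx + c = 0:
  Sum of roots = -b/a
  Product of roots = c/a

Here a = 1, b = 9, c = -7
Sum = -(9)/1 = -9
Product = -7/1 = -7

Product = -7


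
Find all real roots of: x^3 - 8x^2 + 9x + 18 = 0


Let p(x) = x^3 - 8x^2 + 9x + 18. By the rational root theorem (leading coefficient 1), any rational root is an integer divisor of 18: try ±1, ±2, ... in turn.
Test x = 1: value = 20 ≠ 0.
Test x = -1: value = 0 ✓, so (x + 1) is a factor.
Synthetic division by (x + 1): bring down 1; 1(-1) - 8 = -9; (-9)(-1) + 9 = 18; 18(-1) + 18 = 0 → quotient x^2 - 9x + 18, remainder 0.
Solve the quadratic x^2 - 9x + 18 = 0: discriminant = (-9)^2 - 4(1)(18) = 81 - 72 = 9.
sqrt(9) = 3, so x = (9 ± 3)/2: x = 6 or x = 3.

x = -1, x = 3, x = 6


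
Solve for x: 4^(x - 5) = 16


Express both sides with the same base.
16 = 4^2
Since the bases match, equate exponents: x - 5 = 2
So x = 2 - (-5) = 7

x = 7


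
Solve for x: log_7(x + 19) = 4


Convert to exponential form: x + 19 = 7^4 = 2401
x = 2401 - 19 = 2382
Check: log_7(2382 + 19) = log_7(2401) = log_7(2401) = 4 ✓

x = 2382


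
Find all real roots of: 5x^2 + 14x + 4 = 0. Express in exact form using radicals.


Using the quadratic formula: x = (-b ± sqrt(b^2 - 4ac)) / (2a)
Here a = 5, b = 14, c = 4
Discriminant = b^2 - 4ac = 14^2 - 4(5)(4) = 196 - 80 = 116
Since discriminant = 116 > 0, there are two real roots.
x = (-14 ± 2*sqrt(29)) / 10
Simplifying: x = (-7 ± sqrt(29)) / 5
Numerically: x ≈ -0.3230 or x ≈ -2.4770

x = (-7 + sqrt(29)) / 5 or x = (-7 - sqrt(29)) / 5


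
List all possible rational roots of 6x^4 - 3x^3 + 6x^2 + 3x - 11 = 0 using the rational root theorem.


Rational root theorem: possible roots are ±p/q where:
  p divides the constant term (-11): p ∈ {1, 11}
  q divides the leading coefficient (6): q ∈ {1, 2, 3, 6}

All possible rational roots: -11, -11/2, -11/3, -11/6, -1, -1/2, -1/3, -1/6, 1/6, 1/3, 1/2, 1, 11/6, 11/3, 11/2, 11

-11, -11/2, -11/3, -11/6, -1, -1/2, -1/3, -1/6, 1/6, 1/3, 1/2, 1, 11/6, 11/3, 11/2, 11


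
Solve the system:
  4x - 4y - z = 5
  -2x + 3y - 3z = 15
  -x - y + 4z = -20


Using Cramer's rule. Expand each determinant along the first row.
D  = 4*[3*4 - (-3)*(-1)] - (-4)*[(-2)*4 - (-3)*(-1)] + (-1)*[(-2)*(-1) - 3*(-1)]
  = 4*(9) - (-4)*(-11) + (-1)*(5) = -13
Dx = 5*[3*4 - (-3)*(-1)] - (-4)*[15*4 - (-3)*(-20)] + (-1)*[15*(-1) - 3*(-20)]
  = 5*(9) - (-4)*(0) + (-1)*(45) = 0
Dy = 4*[15*4 - (-3)*(-20)] - 5*[(-2)*4 - (-3)*(-1)] + (-1)*[(-2)*(-20) - 15*(-1)]
  = 4*(0) - 5*(-11) + (-1)*(55) = 0
Dz = 4*[3*(-20) - 15*(-1)] - (-4)*[(-2)*(-20) - 15*(-1)] + 5*[(-2)*(-1) - 3*(-1)]
  = 4*(-45) - (-4)*(55) + 5*(5) = 65
x = Dx/D = 0/-13 = 0, y = Dy/D = 0/-13 = 0, z = Dz/D = 65/-13 = -5
Check eq1: (4)(0) + (-4)(0) + (-1)(-5) = 5 = 5 ✓
Check eq2: (-2)(0) + (3)(0) + (-3)(-5) = 15 = 15 ✓
Check eq3: (-1)(0) + (-1)(0) + (4)(-5) = -20 = -20 ✓

x = 0, y = 0, z = -5


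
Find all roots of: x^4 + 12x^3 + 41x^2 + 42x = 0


The constant term is 0, so x = 0 is a root. Factor out x:
  x^3 + 12x^2 + 41x + 42 = 0
Let p(x) = x^3 + 12x^2 + 41x + 42. By the rational root theorem (leading coefficient 1), any rational root is an integer divisor of 42: try ±1, ±2, ... in turn.
Test x = 1: value = 96 ≠ 0.
Test x = -1: value = 12 ≠ 0.
Test x = 2: value = 180 ≠ 0.
Test x = -2: value = 0 ✓, so (x + 2) is a factor.
Synthetic division by (x + 2): bring down 1; 1(-2) + 12 = 10; 10(-2) + 41 = 21; 21(-2) + 42 = 0 → quotient x^2 + 10x + 21, remainder 0.
Solve the quadratic x^2 + 10x + 21 = 0: discriminant = 10^2 - 4(1)(21) = 100 - 84 = 16.
sqrt(16) = 4, so x = (-10 ± 4)/2: x = -3 or x = -7.
Collecting all roots found:

x = -7, x = -3, x = -2, x = 0


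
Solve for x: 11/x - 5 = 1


Subtract -5 from both sides: 11/x = 6
Multiply both sides by x: 11 = 6 * x
Divide by 6: x = 11/6

x = 11/6


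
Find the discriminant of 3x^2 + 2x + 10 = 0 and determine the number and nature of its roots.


For ax^2 + bx + c = 0, discriminant D = b^2 - 4ac
Here a = 3, b = 2, c = 10
D = (2)^2 - 4(3)(10) = 4 - 120 = -116

D = -116 < 0
The equation has no real roots (2 complex conjugate roots).

Discriminant = -116, no real roots (2 complex conjugate roots)


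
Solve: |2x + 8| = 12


An absolute value equation |expr| = 12 gives two cases:
Case 1: 2x + 8 = 12
  2x = 4, so x = 2
Case 2: 2x + 8 = -12
  2x = -20, so x = -10

x = -10, x = 2


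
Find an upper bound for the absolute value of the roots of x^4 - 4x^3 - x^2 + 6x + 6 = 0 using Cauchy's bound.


Cauchy's bound: all roots r satisfy |r| <= 1 + max(|a_i/a_n|) for i = 0,...,n-1
where a_n is the leading coefficient.

Coefficients: [1, -4, -1, 6, 6]
Leading coefficient a_n = 1
Ratios |a_i/a_n|: 4, 1, 6, 6
Maximum ratio: 6
Cauchy's bound: |r| <= 1 + 6 = 7

Upper bound = 7


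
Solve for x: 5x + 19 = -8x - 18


Starting with: 5x + 19 = -8x - 18
Move all x terms to left: (5 + 8)x = -18 - 19
Simplify: 13x = -37
Divide both sides by 13: x = -37/13

x = -37/13


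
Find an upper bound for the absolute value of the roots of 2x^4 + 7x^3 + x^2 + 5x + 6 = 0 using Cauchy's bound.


Cauchy's bound: all roots r satisfy |r| <= 1 + max(|a_i/a_n|) for i = 0,...,n-1
where a_n is the leading coefficient.

Coefficients: [2, 7, 1, 5, 6]
Leading coefficient a_n = 2
Ratios |a_i/a_n|: 7/2, 1/2, 5/2, 3
Maximum ratio: 7/2
Cauchy's bound: |r| <= 1 + 7/2 = 9/2

Upper bound = 9/2


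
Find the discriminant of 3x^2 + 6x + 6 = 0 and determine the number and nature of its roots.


For ax^2 + bx + c = 0, discriminant D = b^2 - 4ac
Here a = 3, b = 6, c = 6
D = (6)^2 - 4(3)(6) = 36 - 72 = -36

D = -36 < 0
The equation has no real roots (2 complex conjugate roots).

Discriminant = -36, no real roots (2 complex conjugate roots)


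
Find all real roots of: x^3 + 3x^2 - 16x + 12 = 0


Let p(x) = x^3 + 3x^2 - 16x + 12. By the rational root theorem (leading coefficient 1), any rational root is an integer divisor of 12: try ±1, ±2, ... in turn.
Test x = 1: value = 0 ✓, so (x - 1) is a factor.
Synthetic division by (x - 1): bring down 1; 1(1) + 3 = 4; 4(1) - 16 = -12; (-12)(1) + 12 = 0 → quotient x^2 + 4x - 12, remainder 0.
Solve the quadratic x^2 + 4x - 12 = 0: discriminant = 4^2 - 4(1)(-12) = 16 + 48 = 64.
sqrt(64) = 8, so x = (-4 ± 8)/2: x = 2 or x = -6.

x = -6, x = 1, x = 2


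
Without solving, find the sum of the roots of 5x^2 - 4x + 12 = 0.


By Vieta's formulas for ax^2 + bx + c = 0:
  Sum of roots = -b/a
  Product of roots = c/a

Here a = 5, b = -4, c = 12
Sum = -(-4)/5 = 4/5
Product = 12/5 = 12/5

Sum = 4/5


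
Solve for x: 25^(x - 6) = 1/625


Express both sides with the same base.
1/625 = 25^(-2)
Since the bases match, equate exponents: x - 6 = -2
So x = -2 - (-6) = 4

x = 4


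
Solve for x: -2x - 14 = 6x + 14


Starting with: -2x - 14 = 6x + 14
Move all x terms to left: (-2 - 6)x = 14 + 14
Simplify: -8x = 28
Divide both sides by -8: x = -7/2

x = -7/2


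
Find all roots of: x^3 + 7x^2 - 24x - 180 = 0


Let p(x) = x^3 + 7x^2 - 24x - 180. By the rational root theorem (leading coefficient 1), any rational root is an integer divisor of 180: try ±1, ±2, ... in turn.
Test x = 1: value = -196 ≠ 0.
Test x = -1: value = -150 ≠ 0.
Test x = 2: value = -192 ≠ 0.
Test x = -2: value = -112 ≠ 0.
Test x = 3: value = -162 ≠ 0.
Test x = -3: value = -72 ≠ 0.
Test x = 4: value = -100 ≠ 0.
Test x = -4: value = -36 ≠ 0.
Test x = 5: value = 0 ✓, so (x - 5) is a factor.
Synthetic division by (x - 5): bring down 1; 1(5) + 7 = 12; 12(5) - 24 = 36; 36(5) - 180 = 0 → quotient x^2 + 12x + 36, remainder 0.
Solve the quadratic x^2 + 12x + 36 = 0: discriminant = 12^2 - 4(1)(36) = 144 - 144 = 0.
Discriminant = 0, so a double root: x = -12/2 = -6.
Collecting all roots found:

x = -6 (multiplicity 2), x = 5


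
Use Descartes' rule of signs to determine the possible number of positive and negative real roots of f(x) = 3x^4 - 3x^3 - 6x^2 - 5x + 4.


Descartes' rule of signs:

For positive roots, count sign changes in f(x) = 3x^4 - 3x^3 - 6x^2 - 5x + 4:
Signs of coefficients: +, -, -, -, +
Number of sign changes: 2
Possible positive real roots: 2, 0

For negative roots, examine f(-x) = 3x^4 + 3x^3 - 6x^2 + 5x + 4:
Signs of coefficients: +, +, -, +, +
Number of sign changes: 2
Possible negative real roots: 2, 0

Positive roots: 2 or 0; Negative roots: 2 or 0


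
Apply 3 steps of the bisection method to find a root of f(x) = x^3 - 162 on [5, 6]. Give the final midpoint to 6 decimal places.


f(x) = x^3 - 162
f(5) = -37 < 0
f(6) = 54 > 0

Step 1: midpoint = (5.000000 + 6.000000)/2 = 5.500000
  f(5.500000) = 4.375000
  f(mid) > 0, so root is in [5.000000, 5.500000]

Step 2: midpoint = (5.000000 + 5.500000)/2 = 5.250000
  f(5.250000) = -17.296875
  f(mid) < 0, so root is in [5.250000, 5.500000]

Step 3: midpoint = (5.250000 + 5.500000)/2 = 5.375000
  f(5.375000) = -6.712891
  f(mid) < 0, so root is in [5.375000, 5.500000]

midpoint = 5.375000


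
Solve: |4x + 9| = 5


An absolute value equation |expr| = 5 gives two cases:
Case 1: 4x + 9 = 5
  4x = -4, so x = -1
Case 2: 4x + 9 = -5
  4x = -14, so x = -7/2

x = -7/2, x = -1


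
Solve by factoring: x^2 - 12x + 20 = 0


We need two numbers that multiply to 20 and add to -12.
Those numbers are -10 and -2 (since (-10) * (-2) = 20 and (-10) + (-2) = -12).
So x^2 - 12x + 20 = (x - 10)(x - 2) = 0
Setting each factor to zero: x = 10 or x = 2

x = 2, x = 10


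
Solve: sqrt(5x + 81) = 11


Square both sides: 5x + 81 = 11^2 = 121
5x = 121 - 81 = 40
x = 8
Check: sqrt(5*8 + 81) = sqrt(121) = 11 ✓

x = 8


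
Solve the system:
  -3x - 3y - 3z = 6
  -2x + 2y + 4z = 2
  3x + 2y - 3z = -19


Using Cramer's rule. Expand each determinant along the first row.
D  = (-3)*[2*(-3) - 4*2] - (-3)*[(-2)*(-3) - 4*3] + (-3)*[(-2)*2 - 2*3]
  = (-3)*(-14) - (-3)*(-6) + (-3)*(-10) = 54
Dx = 6*[2*(-3) - 4*2] - (-3)*[2*(-3) - 4*(-19)] + (-3)*[2*2 - 2*(-19)]
  = 6*(-14) - (-3)*(70) + (-3)*(42) = 0
Dy = (-3)*[2*(-3) - 4*(-19)] - 6*[(-2)*(-3) - 4*3] + (-3)*[(-2)*(-19) - 2*3]
  = (-3)*(70) - 6*(-6) + (-3)*(32) = -270
Dz = (-3)*[2*(-19) - 2*2] - (-3)*[(-2)*(-19) - 2*3] + 6*[(-2)*2 - 2*3]
  = (-3)*(-42) - (-3)*(32) + 6*(-10) = 162
x = Dx/D = 0/54 = 0, y = Dy/D = -270/54 = -5, z = Dz/D = 162/54 = 3
Check eq1: (-3)(0) + (-3)(-5) + (-3)(3) = 6 = 6 ✓
Check eq2: (-2)(0) + (2)(-5) + (4)(3) = 2 = 2 ✓
Check eq3: (3)(0) + (2)(-5) + (-3)(3) = -19 = -19 ✓

x = 0, y = -5, z = 3


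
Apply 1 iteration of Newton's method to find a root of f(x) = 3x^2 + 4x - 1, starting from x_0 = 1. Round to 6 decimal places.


Newton's method: x_(n+1) = x_n - f(x_n)/f'(x_n)
f(x) = 3x^2 + 4x - 1
f'(x) = 6x + 4

Iteration 1:
  f(1.000000) = 6.000000
  f'(1.000000) = 10.000000
  x_1 = 1.000000 - (6.000000)/(10.000000) = 0.400000

x_1 = 0.400000


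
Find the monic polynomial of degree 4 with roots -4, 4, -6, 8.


A monic polynomial with roots -4, 4, -6, 8 is:
p(x) = (x + 4)(x - 4)(x + 6)(x - 8)
After multiplying by (x + 4): x + 4
After multiplying by (x - 4): x^2 - 16
After multiplying by (x + 6): x^3 + 6x^2 - 16x - 96
After multiplying by (x - 8): x^4 - 2x^3 - 64x^2 + 32x + 768

x^4 - 2x^3 - 64x^2 + 32x + 768


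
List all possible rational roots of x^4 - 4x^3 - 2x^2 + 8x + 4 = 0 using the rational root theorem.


Rational root theorem: possible roots are ±p/q where:
  p divides the constant term (4): p ∈ {1, 2, 4}
  q divides the leading coefficient (1): q ∈ {1}

All possible rational roots: -4, -2, -1, 1, 2, 4

-4, -2, -1, 1, 2, 4


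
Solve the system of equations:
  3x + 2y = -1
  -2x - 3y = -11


Using Cramer's rule:
Determinant D = (3)(-3) - (-2)(2) = -9 + 4 = -5
Dx = (-1)(-3) - (-11)(2) = 3 + 22 = 25
Dy = (3)(-11) - (-2)(-1) = -33 - 2 = -35
x = Dx/D = 25/-5 = -5
y = Dy/D = -35/-5 = 7

x = -5, y = 7


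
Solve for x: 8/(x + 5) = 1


Multiply both sides by (x + 5): 8 = 1(x + 5)
Distribute: 8 = x + 5
x = 8 - 5 = 3
x = 3

x = 3


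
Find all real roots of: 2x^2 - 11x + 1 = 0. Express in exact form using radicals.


Using the quadratic formula: x = (-b ± sqrt(b^2 - 4ac)) / (2a)
Here a = 2, b = -11, c = 1
Discriminant = b^2 - 4ac = (-11)^2 - 4(2)(1) = 121 - 8 = 113
Since discriminant = 113 > 0, there are two real roots.
x = (11 ± sqrt(113)) / 4
Numerically: x ≈ 5.4075 or x ≈ 0.0925

x = (11 + sqrt(113)) / 4 or x = (11 - sqrt(113)) / 4


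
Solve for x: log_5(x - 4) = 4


Convert to exponential form: x - 4 = 5^4 = 625
x = 625 + 4 = 629
Check: log_5(629 - 4) = log_5(625) = log_5(625) = 4 ✓

x = 629


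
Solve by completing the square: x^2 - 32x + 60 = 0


Start: x^2 - 32x + 60 = 0
Move constant: x^2 - 32x = -60
Half of -32 is -16, squared is 256
Add 256 to both sides: x^2 - 32x + 256 = 196
(x - 16)^2 = 196
x - 16 = ±14
x = 16 + 14 = 30 or x = 16 - 14 = 2

x = 2, x = 30


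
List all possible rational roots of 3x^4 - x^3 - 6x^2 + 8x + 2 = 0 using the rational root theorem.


Rational root theorem: possible roots are ±p/q where:
  p divides the constant term (2): p ∈ {1, 2}
  q divides the leading coefficient (3): q ∈ {1, 3}

All possible rational roots: -2, -1, -2/3, -1/3, 1/3, 2/3, 1, 2

-2, -1, -2/3, -1/3, 1/3, 2/3, 1, 2


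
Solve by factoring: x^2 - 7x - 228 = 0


We need two numbers that multiply to -228 and add to -7.
Those numbers are -19 and 12 (since (-19) * 12 = -228 and (-19) + 12 = -7).
So x^2 - 7x - 228 = (x - 19)(x + 12) = 0
Setting each factor to zero: x = 19 or x = -12

x = -12, x = 19


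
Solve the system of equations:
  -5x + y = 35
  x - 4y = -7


Using Cramer's rule:
Determinant D = (-5)(-4) - (1)(1) = 20 - 1 = 19
Dx = (35)(-4) - (-7)(1) = -140 + 7 = -133
Dy = (-5)(-7) - (1)(35) = 35 - 35 = 0
x = Dx/D = -133/19 = -7
y = Dy/D = 0/19 = 0

x = -7, y = 0


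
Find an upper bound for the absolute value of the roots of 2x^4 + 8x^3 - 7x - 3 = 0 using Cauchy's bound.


Cauchy's bound: all roots r satisfy |r| <= 1 + max(|a_i/a_n|) for i = 0,...,n-1
where a_n is the leading coefficient.

Coefficients: [2, 8, 0, -7, -3]
Leading coefficient a_n = 2
Ratios |a_i/a_n|: 4, 0, 7/2, 3/2
Maximum ratio: 4
Cauchy's bound: |r| <= 1 + 4 = 5

Upper bound = 5


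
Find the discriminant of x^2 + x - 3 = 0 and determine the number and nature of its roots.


For ax^2 + bx + c = 0, discriminant D = b^2 - 4ac
Here a = 1, b = 1, c = -3
D = (1)^2 - 4(1)(-3) = 1 + 12 = 13

D = 13 > 0 but not a perfect square
The equation has 2 distinct real irrational roots.

Discriminant = 13, 2 distinct real irrational roots


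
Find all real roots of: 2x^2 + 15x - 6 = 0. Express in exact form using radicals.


Using the quadratic formula: x = (-b ± sqrt(b^2 - 4ac)) / (2a)
Here a = 2, b = 15, c = -6
Discriminant = b^2 - 4ac = 15^2 - 4(2)(-6) = 225 + 48 = 273
Since discriminant = 273 > 0, there are two real roots.
x = (-15 ± sqrt(273)) / 4
Numerically: x ≈ 0.3807 or x ≈ -7.8807

x = (-15 + sqrt(273)) / 4 or x = (-15 - sqrt(273)) / 4


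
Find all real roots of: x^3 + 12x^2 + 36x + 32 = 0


Let p(x) = x^3 + 12x^2 + 36x + 32. By the rational root theorem (leading coefficient 1), any rational root is an integer divisor of 32: try ±1, ±2, ... in turn.
Test x = 1: value = 81 ≠ 0.
Test x = -1: value = 7 ≠ 0.
Test x = 2: value = 160 ≠ 0.
Test x = -2: value = 0 ✓, so (x + 2) is a factor.
Synthetic division by (x + 2): bring down 1; 1(-2) + 12 = 10; 10(-2) + 36 = 16; 16(-2) + 32 = 0 → quotient x^2 + 10x + 16, remainder 0.
Solve the quadratic x^2 + 10x + 16 = 0: discriminant = 10^2 - 4(1)(16) = 100 - 64 = 36.
sqrt(36) = 6, so x = (-10 ± 6)/2: x = -2 or x = -8.

x = -8, x = -2 (multiplicity 2)


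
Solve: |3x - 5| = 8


An absolute value equation |expr| = 8 gives two cases:
Case 1: 3x - 5 = 8
  3x = 13, so x = 13/3
Case 2: 3x - 5 = -8
  3x = -3, so x = -1

x = -1, x = 13/3


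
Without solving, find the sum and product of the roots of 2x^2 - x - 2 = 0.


By Vieta's formulas for ax^2 + bx + c = 0:
  Sum of roots = -b/a
  Product of roots = c/a

Here a = 2, b = -1, c = -2
Sum = -(-1)/2 = 1/2
Product = -2/2 = -1

Sum = 1/2, Product = -1


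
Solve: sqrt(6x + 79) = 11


Square both sides: 6x + 79 = 11^2 = 121
6x = 121 - 79 = 42
x = 7
Check: sqrt(6*7 + 79) = sqrt(121) = 11 ✓

x = 7


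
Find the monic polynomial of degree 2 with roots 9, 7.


A monic polynomial with roots 9, 7 is:
p(x) = (x - 9)(x - 7)
After multiplying by (x - 9): x - 9
After multiplying by (x - 7): x^2 - 16x + 63

x^2 - 16x + 63


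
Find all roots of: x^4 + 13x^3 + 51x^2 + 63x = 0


The constant term is 0, so x = 0 is a root. Factor out x:
  x^3 + 13x^2 + 51x + 63 = 0
Let p(x) = x^3 + 13x^2 + 51x + 63. By the rational root theorem (leading coefficient 1), any rational root is an integer divisor of 63: try ±1, ±2, ... in turn.
Test x = 1: value = 128 ≠ 0.
Test x = -1: value = 24 ≠ 0.
Test x = 3: value = 360 ≠ 0.
Test x = -3: value = 0 ✓, so (x + 3) is a factor.
Synthetic division by (x + 3): bring down 1; 1(-3) + 13 = 10; 10(-3) + 51 = 21; 21(-3) + 63 = 0 → quotient x^2 + 10x + 21, remainder 0.
Solve the quadratic x^2 + 10x + 21 = 0: discriminant = 10^2 - 4(1)(21) = 100 - 84 = 16.
sqrt(16) = 4, so x = (-10 ± 4)/2: x = -3 or x = -7.
Collecting all roots found:

x = -7, x = -3 (multiplicity 2), x = 0


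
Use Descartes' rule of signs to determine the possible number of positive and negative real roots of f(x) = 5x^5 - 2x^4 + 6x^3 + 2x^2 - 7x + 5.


Descartes' rule of signs:

For positive roots, count sign changes in f(x) = 5x^5 - 2x^4 + 6x^3 + 2x^2 - 7x + 5:
Signs of coefficients: +, -, +, +, -, +
Number of sign changes: 4
Possible positive real roots: 4, 2, 0

For negative roots, examine f(-x) = -5x^5 - 2x^4 - 6x^3 + 2x^2 + 7x + 5:
Signs of coefficients: -, -, -, +, +, +
Number of sign changes: 1
Possible negative real roots: 1

Positive roots: 4 or 2 or 0; Negative roots: 1


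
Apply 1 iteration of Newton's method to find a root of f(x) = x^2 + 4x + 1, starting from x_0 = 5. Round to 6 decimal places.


Newton's method: x_(n+1) = x_n - f(x_n)/f'(x_n)
f(x) = x^2 + 4x + 1
f'(x) = 2x + 4

Iteration 1:
  f(5.000000) = 46.000000
  f'(5.000000) = 14.000000
  x_1 = 5.000000 - (46.000000)/(14.000000) = 1.714286

x_1 = 1.714286


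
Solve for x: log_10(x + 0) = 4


Convert to exponential form: x + 0 = 10^4 = 10000
x = 10000 - 0 = 10000
Check: log_10(10000 + 0) = log_10(10000) = log_10(10000) = 4 ✓

x = 10000


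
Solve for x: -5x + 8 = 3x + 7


Starting with: -5x + 8 = 3x + 7
Move all x terms to left: (-5 - 3)x = 7 - 8
Simplify: -8x = -1
Divide both sides by -8: x = 1/8

x = 1/8


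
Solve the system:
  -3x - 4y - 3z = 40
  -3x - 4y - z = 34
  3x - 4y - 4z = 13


Using Cramer's rule. Expand each determinant along the first row.
D  = (-3)*[(-4)*(-4) - (-1)*(-4)] - (-4)*[(-3)*(-4) - (-1)*3] + (-3)*[(-3)*(-4) - (-4)*3]
  = (-3)*(12) - (-4)*(15) + (-3)*(24) = -48
Dx = 40*[(-4)*(-4) - (-1)*(-4)] - (-4)*[34*(-4) - (-1)*13] + (-3)*[34*(-4) - (-4)*13]
  = 40*(12) - (-4)*(-123) + (-3)*(-84) = 240
Dy = (-3)*[34*(-4) - (-1)*13] - 40*[(-3)*(-4) - (-1)*3] + (-3)*[(-3)*13 - 34*3]
  = (-3)*(-123) - 40*(15) + (-3)*(-141) = 192
Dz = (-3)*[(-4)*13 - 34*(-4)] - (-4)*[(-3)*13 - 34*3] + 40*[(-3)*(-4) - (-4)*3]
  = (-3)*(84) - (-4)*(-141) + 40*(24) = 144
x = Dx/D = 240/-48 = -5, y = Dy/D = 192/-48 = -4, z = Dz/D = 144/-48 = -3
Check eq1: (-3)(-5) + (-4)(-4) + (-3)(-3) = 40 = 40 ✓
Check eq2: (-3)(-5) + (-4)(-4) + (-1)(-3) = 34 = 34 ✓
Check eq3: (3)(-5) + (-4)(-4) + (-4)(-3) = 13 = 13 ✓

x = -5, y = -4, z = -3


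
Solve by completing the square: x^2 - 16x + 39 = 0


Start: x^2 - 16x + 39 = 0
Move constant: x^2 - 16x = -39
Half of -16 is -8, squared is 64
Add 64 to both sides: x^2 - 16x + 64 = 25
(x - 8)^2 = 25
x - 8 = ±5
x = 8 + 5 = 13 or x = 8 - 5 = 3

x = 3, x = 13


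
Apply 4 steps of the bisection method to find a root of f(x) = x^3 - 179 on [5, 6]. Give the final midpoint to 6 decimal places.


f(x) = x^3 - 179
f(5) = -54 < 0
f(6) = 37 > 0

Step 1: midpoint = (5.000000 + 6.000000)/2 = 5.500000
  f(5.500000) = -12.625000
  f(mid) < 0, so root is in [5.500000, 6.000000]

Step 2: midpoint = (5.500000 + 6.000000)/2 = 5.750000
  f(5.750000) = 11.109375
  f(mid) > 0, so root is in [5.500000, 5.750000]

Step 3: midpoint = (5.500000 + 5.750000)/2 = 5.625000
  f(5.625000) = -1.021484
  f(mid) < 0, so root is in [5.625000, 5.750000]

Step 4: midpoint = (5.625000 + 5.750000)/2 = 5.687500
  f(5.687500) = 4.977295
  f(mid) > 0, so root is in [5.625000, 5.687500]

midpoint = 5.687500


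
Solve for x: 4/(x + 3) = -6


Multiply both sides by (x + 3): 4 = -6(x + 3)
Distribute: 4 = -6x - 18
-6x = 4 + 18 = 22
x = -11/3

x = -11/3


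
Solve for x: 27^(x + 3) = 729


Express both sides with the same base.
729 = 27^2
Since the bases match, equate exponents: x + 3 = 2
So x = 2 - (3) = -1

x = -1


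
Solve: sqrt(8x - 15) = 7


Square both sides: 8x - 15 = 7^2 = 49
8x = 49 + 15 = 64
x = 8
Check: sqrt(8*8 - 15) = sqrt(49) = 7 ✓

x = 8


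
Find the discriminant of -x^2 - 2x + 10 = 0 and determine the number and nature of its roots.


For ax^2 + bx + c = 0, discriminant D = b^2 - 4ac
Here a = -1, b = -2, c = 10
D = (-2)^2 - 4(-1)(10) = 4 + 40 = 44

D = 44 > 0 but not a perfect square
The equation has 2 distinct real irrational roots.

Discriminant = 44, 2 distinct real irrational roots


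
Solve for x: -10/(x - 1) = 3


Multiply both sides by (x - 1): -10 = 3(x - 1)
Distribute: -10 = 3x - 3
3x = -10 + 3 = -7
x = -7/3

x = -7/3


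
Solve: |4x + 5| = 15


An absolute value equation |expr| = 15 gives two cases:
Case 1: 4x + 5 = 15
  4x = 10, so x = 5/2
Case 2: 4x + 5 = -15
  4x = -20, so x = -5

x = -5, x = 5/2


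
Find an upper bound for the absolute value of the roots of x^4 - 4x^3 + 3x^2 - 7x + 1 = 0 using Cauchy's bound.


Cauchy's bound: all roots r satisfy |r| <= 1 + max(|a_i/a_n|) for i = 0,...,n-1
where a_n is the leading coefficient.

Coefficients: [1, -4, 3, -7, 1]
Leading coefficient a_n = 1
Ratios |a_i/a_n|: 4, 3, 7, 1
Maximum ratio: 7
Cauchy's bound: |r| <= 1 + 7 = 8

Upper bound = 8


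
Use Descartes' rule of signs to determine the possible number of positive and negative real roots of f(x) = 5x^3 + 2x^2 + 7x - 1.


Descartes' rule of signs:

For positive roots, count sign changes in f(x) = 5x^3 + 2x^2 + 7x - 1:
Signs of coefficients: +, +, +, -
Number of sign changes: 1
Possible positive real roots: 1

For negative roots, examine f(-x) = -5x^3 + 2x^2 - 7x - 1:
Signs of coefficients: -, +, -, -
Number of sign changes: 2
Possible negative real roots: 2, 0

Positive roots: 1; Negative roots: 2 or 0


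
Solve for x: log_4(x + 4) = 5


Convert to exponential form: x + 4 = 4^5 = 1024
x = 1024 - 4 = 1020
Check: log_4(1020 + 4) = log_4(1024) = log_4(1024) = 5 ✓

x = 1020


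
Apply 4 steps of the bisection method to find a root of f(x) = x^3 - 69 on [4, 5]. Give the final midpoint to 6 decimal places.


f(x) = x^3 - 69
f(4) = -5 < 0
f(5) = 56 > 0

Step 1: midpoint = (4.000000 + 5.000000)/2 = 4.500000
  f(4.500000) = 22.125000
  f(mid) > 0, so root is in [4.000000, 4.500000]

Step 2: midpoint = (4.000000 + 4.500000)/2 = 4.250000
  f(4.250000) = 7.765625
  f(mid) > 0, so root is in [4.000000, 4.250000]

Step 3: midpoint = (4.000000 + 4.250000)/2 = 4.125000
  f(4.125000) = 1.189453
  f(mid) > 0, so root is in [4.000000, 4.125000]

Step 4: midpoint = (4.000000 + 4.125000)/2 = 4.062500
  f(4.062500) = -1.952881
  f(mid) < 0, so root is in [4.062500, 4.125000]

midpoint = 4.062500


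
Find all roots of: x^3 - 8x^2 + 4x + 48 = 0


Let p(x) = x^3 - 8x^2 + 4x + 48. By the rational root theorem (leading coefficient 1), any rational root is an integer divisor of 48: try ±1, ±2, ... in turn.
Test x = 1: value = 45 ≠ 0.
Test x = -1: value = 35 ≠ 0.
Test x = 2: value = 32 ≠ 0.
Test x = -2: value = 0 ✓, so (x + 2) is a factor.
Synthetic division by (x + 2): bring down 1; 1(-2) - 8 = -10; (-10)(-2) + 4 = 24; 24(-2) + 48 = 0 → quotient x^2 - 10x + 24, remainder 0.
Solve the quadratic x^2 - 10x + 24 = 0: discriminant = (-10)^2 - 4(1)(24) = 100 - 96 = 4.
sqrt(4) = 2, so x = (10 ± 2)/2: x = 6 or x = 4.
Collecting all roots found:

x = -2, x = 4, x = 6


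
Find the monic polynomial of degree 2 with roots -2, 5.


A monic polynomial with roots -2, 5 is:
p(x) = (x + 2)(x - 5)
After multiplying by (x + 2): x + 2
After multiplying by (x - 5): x^2 - 3x - 10

x^2 - 3x - 10


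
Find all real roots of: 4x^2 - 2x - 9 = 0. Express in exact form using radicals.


Using the quadratic formula: x = (-b ± sqrt(b^2 - 4ac)) / (2a)
Here a = 4, b = -2, c = -9
Discriminant = b^2 - 4ac = (-2)^2 - 4(4)(-9) = 4 + 144 = 148
Since discriminant = 148 > 0, there are two real roots.
x = (2 ± 2*sqrt(37)) / 8
Simplifying: x = (1 ± sqrt(37)) / 4
Numerically: x ≈ 1.7707 or x ≈ -1.2707

x = (1 + sqrt(37)) / 4 or x = (1 - sqrt(37)) / 4


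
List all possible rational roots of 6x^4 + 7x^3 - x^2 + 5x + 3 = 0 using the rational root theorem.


Rational root theorem: possible roots are ±p/q where:
  p divides the constant term (3): p ∈ {1, 3}
  q divides the leading coefficient (6): q ∈ {1, 2, 3, 6}

All possible rational roots: -3, -3/2, -1, -1/2, -1/3, -1/6, 1/6, 1/3, 1/2, 1, 3/2, 3

-3, -3/2, -1, -1/2, -1/3, -1/6, 1/6, 1/3, 1/2, 1, 3/2, 3


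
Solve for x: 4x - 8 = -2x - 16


Starting with: 4x - 8 = -2x - 16
Move all x terms to left: (4 + 2)x = -16 + 8
Simplify: 6x = -8
Divide both sides by 6: x = -4/3

x = -4/3


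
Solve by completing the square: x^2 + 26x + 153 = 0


Start: x^2 + 26x + 153 = 0
Move constant: x^2 + 26x = -153
Half of 26 is 13, squared is 169
Add 169 to both sides: x^2 + 26x + 169 = 16
(x + 13)^2 = 16
x + 13 = ±4
x = -13 + 4 = -9 or x = -13 - 4 = -17

x = -17, x = -9


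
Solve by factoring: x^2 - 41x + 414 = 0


We need two numbers that multiply to 414 and add to -41.
Those numbers are -23 and -18 (since (-23) * (-18) = 414 and (-23) + (-18) = -41).
So x^2 - 41x + 414 = (x - 23)(x - 18) = 0
Setting each factor to zero: x = 23 or x = 18

x = 18, x = 23


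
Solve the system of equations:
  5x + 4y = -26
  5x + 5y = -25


Using Cramer's rule:
Determinant D = (5)(5) - (5)(4) = 25 - 20 = 5
Dx = (-26)(5) - (-25)(4) = -130 + 100 = -30
Dy = (5)(-25) - (5)(-26) = -125 + 130 = 5
x = Dx/D = -30/5 = -6
y = Dy/D = 5/5 = 1

x = -6, y = 1


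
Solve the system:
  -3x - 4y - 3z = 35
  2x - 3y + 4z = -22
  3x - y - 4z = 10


Using Cramer's rule. Expand each determinant along the first row.
D  = (-3)*[(-3)*(-4) - 4*(-1)] - (-4)*[2*(-4) - 4*3] + (-3)*[2*(-1) - (-3)*3]
  = (-3)*(16) - (-4)*(-20) + (-3)*(7) = -149
Dx = 35*[(-3)*(-4) - 4*(-1)] - (-4)*[(-22)*(-4) - 4*10] + (-3)*[(-22)*(-1) - (-3)*10]
  = 35*(16) - (-4)*(48) + (-3)*(52) = 596
Dy = (-3)*[(-22)*(-4) - 4*10] - 35*[2*(-4) - 4*3] + (-3)*[2*10 - (-22)*3]
  = (-3)*(48) - 35*(-20) + (-3)*(86) = 298
Dz = (-3)*[(-3)*10 - (-22)*(-1)] - (-4)*[2*10 - (-22)*3] + 35*[2*(-1) - (-3)*3]
  = (-3)*(-52) - (-4)*(86) + 35*(7) = 745
x = Dx/D = 596/-149 = -4, y = Dy/D = 298/-149 = -2, z = Dz/D = 745/-149 = -5
Check eq1: (-3)(-4) + (-4)(-2) + (-3)(-5) = 35 = 35 ✓
Check eq2: (2)(-4) + (-3)(-2) + (4)(-5) = -22 = -22 ✓
Check eq3: (3)(-4) + (-1)(-2) + (-4)(-5) = 10 = 10 ✓

x = -4, y = -2, z = -5


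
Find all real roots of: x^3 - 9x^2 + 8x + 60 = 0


Let p(x) = x^3 - 9x^2 + 8x + 60. By the rational root theorem (leading coefficient 1), any rational root is an integer divisor of 60: try ±1, ±2, ... in turn.
Test x = 1: value = 60 ≠ 0.
Test x = -1: value = 42 ≠ 0.
Test x = 2: value = 48 ≠ 0.
Test x = -2: value = 0 ✓, so (x + 2) is a factor.
Synthetic division by (x + 2): bring down 1; 1(-2) - 9 = -11; (-11)(-2) + 8 = 30; 30(-2) + 60 = 0 → quotient x^2 - 11x + 30, remainder 0.
Solve the quadratic x^2 - 11x + 30 = 0: discriminant = (-11)^2 - 4(1)(30) = 121 - 120 = 1.
sqrt(1) = 1, so x = (11 ± 1)/2: x = 6 or x = 5.

x = -2, x = 5, x = 6


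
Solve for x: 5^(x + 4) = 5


Express both sides with the same base.
5 = 5^1
Since the bases match, equate exponents: x + 4 = 1
So x = 1 - (4) = -3

x = -3


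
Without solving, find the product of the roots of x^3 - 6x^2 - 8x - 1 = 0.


By Vieta's formulas for x^3 + bx^2 + cx + d = 0:
  r1 + r2 + r3 = -b/a = 6
  r1*r2 + r1*r3 + r2*r3 = c/a = -8
  r1*r2*r3 = -d/a = 1


Product = 1


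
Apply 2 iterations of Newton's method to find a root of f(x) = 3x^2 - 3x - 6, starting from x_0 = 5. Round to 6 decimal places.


Newton's method: x_(n+1) = x_n - f(x_n)/f'(x_n)
f(x) = 3x^2 - 3x - 6
f'(x) = 6x - 3

Iteration 1:
  f(5.000000) = 54.000000
  f'(5.000000) = 27.000000
  x_1 = 5.000000 - (54.000000)/(27.000000) = 3.000000

Iteration 2:
  f(3.000000) = 12.000000
  f'(3.000000) = 15.000000
  x_2 = 3.000000 - (12.000000)/(15.000000) = 2.200000

x_2 = 2.200000


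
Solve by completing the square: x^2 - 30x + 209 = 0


Start: x^2 - 30x + 209 = 0
Move constant: x^2 - 30x = -209
Half of -30 is -15, squared is 225
Add 225 to both sides: x^2 - 30x + 225 = 16
(x - 15)^2 = 16
x - 15 = ±4
x = 15 + 4 = 19 or x = 15 - 4 = 11

x = 11, x = 19


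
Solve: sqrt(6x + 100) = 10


Square both sides: 6x + 100 = 10^2 = 100
6x = 100 - 100 = 0
x = 0
Check: sqrt(6*0 + 100) = sqrt(100) = 10 ✓

x = 0


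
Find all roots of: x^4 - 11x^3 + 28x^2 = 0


The lowest-degree term is x^2, so x = 0 is a root with multiplicity 2. Factor out x^2:
  x^2 - 11x + 28 = 0
Solve the quadratic x^2 - 11x + 28 = 0: discriminant = (-11)^2 - 4(1)(28) = 121 - 112 = 9.
sqrt(9) = 3, so x = (11 ± 3)/2: x = 7 or x = 4.
Collecting all roots found:

x = 0 (multiplicity 2), x = 4, x = 7


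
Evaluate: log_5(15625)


We need the exponent such that 5^? = 15625
5^6 = 15625
Therefore log_5(15625) = 6

6


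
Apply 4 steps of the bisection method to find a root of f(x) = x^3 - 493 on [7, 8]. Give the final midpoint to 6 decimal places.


f(x) = x^3 - 493
f(7) = -150 < 0
f(8) = 19 > 0

Step 1: midpoint = (7.000000 + 8.000000)/2 = 7.500000
  f(7.500000) = -71.125000
  f(mid) < 0, so root is in [7.500000, 8.000000]

Step 2: midpoint = (7.500000 + 8.000000)/2 = 7.750000
  f(7.750000) = -27.515625
  f(mid) < 0, so root is in [7.750000, 8.000000]

Step 3: midpoint = (7.750000 + 8.000000)/2 = 7.875000
  f(7.875000) = -4.626953
  f(mid) < 0, so root is in [7.875000, 8.000000]

Step 4: midpoint = (7.875000 + 8.000000)/2 = 7.937500
  f(7.937500) = 7.093506
  f(mid) > 0, so root is in [7.875000, 7.937500]

midpoint = 7.937500


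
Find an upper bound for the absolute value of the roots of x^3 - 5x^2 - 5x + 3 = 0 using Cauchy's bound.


Cauchy's bound: all roots r satisfy |r| <= 1 + max(|a_i/a_n|) for i = 0,...,n-1
where a_n is the leading coefficient.

Coefficients: [1, -5, -5, 3]
Leading coefficient a_n = 1
Ratios |a_i/a_n|: 5, 5, 3
Maximum ratio: 5
Cauchy's bound: |r| <= 1 + 5 = 6

Upper bound = 6


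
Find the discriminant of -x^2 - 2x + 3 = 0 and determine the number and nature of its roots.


For ax^2 + bx + c = 0, discriminant D = b^2 - 4ac
Here a = -1, b = -2, c = 3
D = (-2)^2 - 4(-1)(3) = 4 + 12 = 16

D = 16 > 0 and is a perfect square (sqrt = 4)
The equation has 2 distinct real rational roots.

Discriminant = 16, 2 distinct real rational roots


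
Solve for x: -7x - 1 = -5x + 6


Starting with: -7x - 1 = -5x + 6
Move all x terms to left: (-7 + 5)x = 6 + 1
Simplify: -2x = 7
Divide both sides by -2: x = -7/2

x = -7/2


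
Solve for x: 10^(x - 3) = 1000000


Express both sides with the same base.
1000000 = 10^6
Since the bases match, equate exponents: x - 3 = 6
So x = 6 - (-3) = 9

x = 9


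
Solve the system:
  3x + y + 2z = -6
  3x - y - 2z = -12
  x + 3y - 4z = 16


Using Cramer's rule. Expand each determinant along the first row.
D  = 3*[(-1)*(-4) - (-2)*3] - 1*[3*(-4) - (-2)*1] + 2*[3*3 - (-1)*1]
  = 3*(10) - 1*(-10) + 2*(10) = 60
Dx = (-6)*[(-1)*(-4) - (-2)*3] - 1*[(-12)*(-4) - (-2)*16] + 2*[(-12)*3 - (-1)*16]
  = (-6)*(10) - 1*(80) + 2*(-20) = -180
Dy = 3*[(-12)*(-4) - (-2)*16] - (-6)*[3*(-4) - (-2)*1] + 2*[3*16 - (-12)*1]
  = 3*(80) - (-6)*(-10) + 2*(60) = 300
Dz = 3*[(-1)*16 - (-12)*3] - 1*[3*16 - (-12)*1] + (-6)*[3*3 - (-1)*1]
  = 3*(20) - 1*(60) + (-6)*(10) = -60
x = Dx/D = -180/60 = -3, y = Dy/D = 300/60 = 5, z = Dz/D = -60/60 = -1
Check eq1: (3)(-3) + (1)(5) + (2)(-1) = -6 = -6 ✓
Check eq2: (3)(-3) + (-1)(5) + (-2)(-1) = -12 = -12 ✓
Check eq3: (1)(-3) + (3)(5) + (-4)(-1) = 16 = 16 ✓

x = -3, y = 5, z = -1


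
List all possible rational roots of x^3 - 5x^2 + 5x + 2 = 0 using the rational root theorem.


Rational root theorem: possible roots are ±p/q where:
  p divides the constant term (2): p ∈ {1, 2}
  q divides the leading coefficient (1): q ∈ {1}

All possible rational roots: -2, -1, 1, 2

-2, -1, 1, 2


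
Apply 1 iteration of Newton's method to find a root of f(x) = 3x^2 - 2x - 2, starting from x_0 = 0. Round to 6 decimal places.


Newton's method: x_(n+1) = x_n - f(x_n)/f'(x_n)
f(x) = 3x^2 - 2x - 2
f'(x) = 6x - 2

Iteration 1:
  f(0.000000) = -2.000000
  f'(0.000000) = -2.000000
  x_1 = 0.000000 - (-2.000000)/(-2.000000) = -1.000000

x_1 = -1.000000


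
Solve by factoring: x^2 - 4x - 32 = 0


We need two numbers that multiply to -32 and add to -4.
Those numbers are 4 and -8 (since 4 * (-8) = -32 and 4 + (-8) = -4).
So x^2 - 4x - 32 = (x + 4)(x - 8) = 0
Setting each factor to zero: x = -4 or x = 8

x = -4, x = 8


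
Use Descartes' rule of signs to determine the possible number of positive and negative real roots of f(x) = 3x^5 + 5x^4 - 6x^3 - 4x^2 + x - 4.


Descartes' rule of signs:

For positive roots, count sign changes in f(x) = 3x^5 + 5x^4 - 6x^3 - 4x^2 + x - 4:
Signs of coefficients: +, +, -, -, +, -
Number of sign changes: 3
Possible positive real roots: 3, 1

For negative roots, examine f(-x) = -3x^5 + 5x^4 + 6x^3 - 4x^2 - x - 4:
Signs of coefficients: -, +, +, -, -, -
Number of sign changes: 2
Possible negative real roots: 2, 0

Positive roots: 3 or 1; Negative roots: 2 or 0


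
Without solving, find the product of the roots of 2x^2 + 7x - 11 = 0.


By Vieta's formulas for ax^2 + bx + c = 0:
  Sum of roots = -b/a
  Product of roots = c/a

Here a = 2, b = 7, c = -11
Sum = -(7)/2 = -7/2
Product = -11/2 = -11/2

Product = -11/2


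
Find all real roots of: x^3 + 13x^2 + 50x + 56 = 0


Let p(x) = x^3 + 13x^2 + 50x + 56. By the rational root theorem (leading coefficient 1), any rational root is an integer divisor of 56: try ±1, ±2, ... in turn.
Test x = 1: value = 120 ≠ 0.
Test x = -1: value = 18 ≠ 0.
Test x = 2: value = 216 ≠ 0.
Test x = -2: value = 0 ✓, so (x + 2) is a factor.
Synthetic division by (x + 2): bring down 1; 1(-2) + 13 = 11; 11(-2) + 50 = 28; 28(-2) + 56 = 0 → quotient x^2 + 11x + 28, remainder 0.
Solve the quadratic x^2 + 11x + 28 = 0: discriminant = 11^2 - 4(1)(28) = 121 - 112 = 9.
sqrt(9) = 3, so x = (-11 ± 3)/2: x = -4 or x = -7.

x = -7, x = -4, x = -2


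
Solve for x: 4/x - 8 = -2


Subtract -8 from both sides: 4/x = 6
Multiply both sides by x: 4 = 6 * x
Divide by 6: x = 2/3

x = 2/3


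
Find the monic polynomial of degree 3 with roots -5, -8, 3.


A monic polynomial with roots -5, -8, 3 is:
p(x) = (x + 5)(x + 8)(x - 3)
After multiplying by (x + 5): x + 5
After multiplying by (x + 8): x^2 + 13x + 40
After multiplying by (x - 3): x^3 + 10x^2 + x - 120

x^3 + 10x^2 + x - 120


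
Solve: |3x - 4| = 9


An absolute value equation |expr| = 9 gives two cases:
Case 1: 3x - 4 = 9
  3x = 13, so x = 13/3
Case 2: 3x - 4 = -9
  3x = -5, so x = -5/3

x = -5/3, x = 13/3


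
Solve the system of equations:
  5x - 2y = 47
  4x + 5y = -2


Using Cramer's rule:
Determinant D = (5)(5) - (4)(-2) = 25 + 8 = 33
Dx = (47)(5) - (-2)(-2) = 235 - 4 = 231
Dy = (5)(-2) - (4)(47) = -10 - 188 = -198
x = Dx/D = 231/33 = 7
y = Dy/D = -198/33 = -6

x = 7, y = -6


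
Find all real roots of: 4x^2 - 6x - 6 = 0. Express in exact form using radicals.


Using the quadratic formula: x = (-b ± sqrt(b^2 - 4ac)) / (2a)
Here a = 4, b = -6, c = -6
Discriminant = b^2 - 4ac = (-6)^2 - 4(4)(-6) = 36 + 96 = 132
Since discriminant = 132 > 0, there are two real roots.
x = (6 ± 2*sqrt(33)) / 8
Simplifying: x = (3 ± sqrt(33)) / 4
Numerically: x ≈ 2.1861 or x ≈ -0.6861

x = (3 + sqrt(33)) / 4 or x = (3 - sqrt(33)) / 4


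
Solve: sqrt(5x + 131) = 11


Square both sides: 5x + 131 = 11^2 = 121
5x = 121 - 131 = -10
x = -2
Check: sqrt(5*(-2) + 131) = sqrt(121) = 11 ✓

x = -2


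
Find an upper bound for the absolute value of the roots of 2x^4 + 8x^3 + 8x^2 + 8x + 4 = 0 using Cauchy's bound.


Cauchy's bound: all roots r satisfy |r| <= 1 + max(|a_i/a_n|) for i = 0,...,n-1
where a_n is the leading coefficient.

Coefficients: [2, 8, 8, 8, 4]
Leading coefficient a_n = 2
Ratios |a_i/a_n|: 4, 4, 4, 2
Maximum ratio: 4
Cauchy's bound: |r| <= 1 + 4 = 5

Upper bound = 5


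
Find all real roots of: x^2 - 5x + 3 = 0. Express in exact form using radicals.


Using the quadratic formula: x = (-b ± sqrt(b^2 - 4ac)) / (2a)
Here a = 1, b = -5, c = 3
Discriminant = b^2 - 4ac = (-5)^2 - 4(1)(3) = 25 - 12 = 13
Since discriminant = 13 > 0, there are two real roots.
x = (5 ± sqrt(13)) / 2
Numerically: x ≈ 4.3028 or x ≈ 0.6972

x = (5 + sqrt(13)) / 2 or x = (5 - sqrt(13)) / 2


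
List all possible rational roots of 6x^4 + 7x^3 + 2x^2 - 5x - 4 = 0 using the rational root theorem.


Rational root theorem: possible roots are ±p/q where:
  p divides the constant term (-4): p ∈ {1, 2, 4}
  q divides the leading coefficient (6): q ∈ {1, 2, 3, 6}

All possible rational roots: -4, -2, -4/3, -1, -2/3, -1/2, -1/3, -1/6, 1/6, 1/3, 1/2, 2/3, 1, 4/3, 2, 4

-4, -2, -4/3, -1, -2/3, -1/2, -1/3, -1/6, 1/6, 1/3, 1/2, 2/3, 1, 4/3, 2, 4


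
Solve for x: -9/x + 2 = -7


Subtract 2 from both sides: -9/x = -9
Multiply both sides by x: -9 = -9 * x
Divide by -9: x = 1

x = 1


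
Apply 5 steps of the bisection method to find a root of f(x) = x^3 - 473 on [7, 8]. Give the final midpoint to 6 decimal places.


f(x) = x^3 - 473
f(7) = -130 < 0
f(8) = 39 > 0

Step 1: midpoint = (7.000000 + 8.000000)/2 = 7.500000
  f(7.500000) = -51.125000
  f(mid) < 0, so root is in [7.500000, 8.000000]

Step 2: midpoint = (7.500000 + 8.000000)/2 = 7.750000
  f(7.750000) = -7.515625
  f(mid) < 0, so root is in [7.750000, 8.000000]

Step 3: midpoint = (7.750000 + 8.000000)/2 = 7.875000
  f(7.875000) = 15.373047
  f(mid) > 0, so root is in [7.750000, 7.875000]

Step 4: midpoint = (7.750000 + 7.875000)/2 = 7.812500
  f(7.812500) = 3.837158
  f(mid) > 0, so root is in [7.750000, 7.812500]

Step 5: midpoint = (7.750000 + 7.812500)/2 = 7.781250
  f(7.781250) = -1.862030
  f(mid) < 0, so root is in [7.781250, 7.812500]

midpoint = 7.781250


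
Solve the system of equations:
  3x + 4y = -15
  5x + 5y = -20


Using Cramer's rule:
Determinant D = (3)(5) - (5)(4) = 15 - 20 = -5
Dx = (-15)(5) - (-20)(4) = -75 + 80 = 5
Dy = (3)(-20) - (5)(-15) = -60 + 75 = 15
x = Dx/D = 5/-5 = -1
y = Dy/D = 15/-5 = -3

x = -1, y = -3


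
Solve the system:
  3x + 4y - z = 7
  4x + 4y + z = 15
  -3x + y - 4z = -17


Using Cramer's rule. Expand each determinant along the first row.
D  = 3*[4*(-4) - 1*1] - 4*[4*(-4) - 1*(-3)] + (-1)*[4*1 - 4*(-3)]
  = 3*(-17) - 4*(-13) + (-1)*(16) = -15
Dx = 7*[4*(-4) - 1*1] - 4*[15*(-4) - 1*(-17)] + (-1)*[15*1 - 4*(-17)]
  = 7*(-17) - 4*(-43) + (-1)*(83) = -30
Dy = 3*[15*(-4) - 1*(-17)] - 7*[4*(-4) - 1*(-3)] + (-1)*[4*(-17) - 15*(-3)]
  = 3*(-43) - 7*(-13) + (-1)*(-23) = -15
Dz = 3*[4*(-17) - 15*1] - 4*[4*(-17) - 15*(-3)] + 7*[4*1 - 4*(-3)]
  = 3*(-83) - 4*(-23) + 7*(16) = -45
x = Dx/D = -30/-15 = 2, y = Dy/D = -15/-15 = 1, z = Dz/D = -45/-15 = 3
Check eq1: (3)(2) + (4)(1) + (-1)(3) = 7 = 7 ✓
Check eq2: (4)(2) + (4)(1) + (1)(3) = 15 = 15 ✓
Check eq3: (-3)(2) + (1)(1) + (-4)(3) = -17 = -17 ✓

x = 2, y = 1, z = 3


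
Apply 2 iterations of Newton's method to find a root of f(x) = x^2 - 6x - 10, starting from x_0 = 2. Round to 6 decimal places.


Newton's method: x_(n+1) = x_n - f(x_n)/f'(x_n)
f(x) = x^2 - 6x - 10
f'(x) = 2x - 6

Iteration 1:
  f(2.000000) = -18.000000
  f'(2.000000) = -2.000000
  x_1 = 2.000000 - (-18.000000)/(-2.000000) = -7.000000

Iteration 2:
  f(-7.000000) = 81.000000
  f'(-7.000000) = -20.000000
  x_2 = -7.000000 - (81.000000)/(-20.000000) = -2.950000

x_2 = -2.950000
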